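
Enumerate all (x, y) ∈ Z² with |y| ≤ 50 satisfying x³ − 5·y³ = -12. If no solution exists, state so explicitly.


The equation is x³ - 5y³ = -12. For fixed y, x³ = 5·y³ − 12, so a solution requires the RHS to be a perfect cube.
Strategy: iterate y from -50 to 50, compute RHS = 5·y³ − 12, and check whether it is a (positive or negative) perfect cube.
Check small values of y:
  y = 0: RHS = -12 is not a perfect cube.
  y = 1: RHS = -7 is not a perfect cube.
  y = -1: RHS = -17 is not a perfect cube.
  y = 2: RHS = 28 is not a perfect cube.
  y = -2: RHS = -52 is not a perfect cube.
  y = 3: RHS = 123 is not a perfect cube.
  y = -3: RHS = -147 is not a perfect cube.
Continuing the search up to |y| = 50 finds no solutions either.
No (x, y) in the scanned range satisfies the equation.

No integer solutions with |y| ≤ 50.


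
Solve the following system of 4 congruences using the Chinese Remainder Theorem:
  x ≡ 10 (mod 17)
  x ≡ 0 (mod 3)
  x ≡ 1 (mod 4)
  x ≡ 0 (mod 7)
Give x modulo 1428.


Product of moduli M = 17 · 3 · 4 · 7 = 1428.
Merge one congruence at a time:
  Start: x ≡ 10 (mod 17).
  Combine with x ≡ 0 (mod 3); new modulus lcm = 51.
    Write x = 10 + 17·t and substitute into x ≡ 0 (mod 3): 17·t ≡ 0 − 10 = -10 (mod 3).
    Reduce coefficients mod 3: 2·t ≡ 2 (mod 3).
    The inverse of 2 mod 3 is 2 (since 2·2 = 4 = 1·3 + 1), so t ≡ 2·2 = 4 ≡ 1 (mod 3).
    Then x = 10 + 17·1 = 27, valid modulo lcm(17, 3) = 51: x ≡ 27 (mod 51).
  Combine with x ≡ 1 (mod 4); new modulus lcm = 204.
    Write x = 27 + 51·t and substitute into x ≡ 1 (mod 4): 51·t ≡ 1 − 27 = -26 (mod 4).
    Reduce coefficients mod 4: 3·t ≡ 2 (mod 4).
    The inverse of 3 mod 4 is 3 (since 3·3 = 9 = 2·4 + 1), so t ≡ 3·2 = 6 ≡ 2 (mod 4).
    Then x = 27 + 51·2 = 129, valid modulo lcm(51, 4) = 204: x ≡ 129 (mod 204).
  Combine with x ≡ 0 (mod 7); new modulus lcm = 1428.
    Write x = 129 + 204·t and substitute into x ≡ 0 (mod 7): 204·t ≡ 0 − 129 = -129 (mod 7).
    Reduce coefficients mod 7: 1·t ≡ 4 (mod 7).
    So t ≡ 4 (mod 7).
    Then x = 129 + 204·4 = 945, valid modulo lcm(204, 7) = 1428: x ≡ 945 (mod 1428).
Verify against each original: 945 mod 17 = 10, 945 mod 3 = 0, 945 mod 4 = 1, 945 mod 7 = 0.

x ≡ 945 (mod 1428).


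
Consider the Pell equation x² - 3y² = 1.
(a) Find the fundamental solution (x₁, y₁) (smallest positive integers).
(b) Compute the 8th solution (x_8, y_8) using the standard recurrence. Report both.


Step 1: Find the fundamental solution (x₁, y₁) of x² - 3y² = 1.
  Expand √3 as a continued fraction. a₀ = ⌊√3⌋ = 1; iterate m_{k+1} = d_k·a_k − m_k, d_{k+1} = (3 − m_{k+1}²)/d_k, a_{k+1} = ⌊(a₀ + m_{k+1})/d_{k+1}⌋ (starting m₀ = 0, d₀ = 1), with convergents p_k = a_k·p_{k-1} + p_{k-2}, q_k = a_k·q_{k-1} + q_{k-2} (p₋₁ = 1, q₋₁ = 0):
  k = 0: a₀ = 1; p₀/q₀ = 1/1; p₀² − 3·q₀² = 1 − 3 = -2.
  k = 1: m = 1, d = 2, a = ⌊(1 + 1)/2⌋ = 1; p/q = (1·1 + 1)/(1·1 + 0) = 2/1; p² − 3·q² = 4 − 3 = 1.
  The first convergent with p² − 3·q² = 1 gives the fundamental solution (x₁, y₁) = (2, 1).
Step 2: Apply the recurrence (x_{n+1}, y_{n+1}) = (x₁x_n + 3y₁y_n, x₁y_n + y₁x_n) repeatedly.
  From (x_1, y_1) = (2, 1): x_2 = 2·2 + 3·1·1 = 7; y_2 = 2·1 + 1·2 = 4.
  From (x_2, y_2) = (7, 4): x_3 = 2·7 + 3·1·4 = 26; y_3 = 2·4 + 1·7 = 15.
  From (x_3, y_3) = (26, 15): x_4 = 2·26 + 3·1·15 = 97; y_4 = 2·15 + 1·26 = 56.
  From (x_4, y_4) = (97, 56): x_5 = 2·97 + 3·1·56 = 362; y_5 = 2·56 + 1·97 = 209.
  From (x_5, y_5) = (362, 209): x_6 = 2·362 + 3·1·209 = 1351; y_6 = 2·209 + 1·362 = 780.
  From (x_6, y_6) = (1351, 780): x_7 = 2·1351 + 3·1·780 = 5042; y_7 = 2·780 + 1·1351 = 2911.
  From (x_7, y_7) = (5042, 2911): x_8 = 2·5042 + 3·1·2911 = 18817; y_8 = 2·2911 + 1·5042 = 10864.
Step 3: Verify x_8² - 3·y_8² = 354079489 - 354079488 = 1 (should be 1). ✓

(x_1, y_1) = (2, 1); (x_8, y_8) = (18817, 10864).


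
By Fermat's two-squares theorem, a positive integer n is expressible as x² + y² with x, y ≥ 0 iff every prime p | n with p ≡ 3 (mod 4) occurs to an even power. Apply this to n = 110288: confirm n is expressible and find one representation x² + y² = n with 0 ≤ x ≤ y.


Step 1: Factor n = 110288 = 2^4 · 61 · 113.
Step 2: Check the mod-4 condition on each prime factor: 2 = 2 (special); 61 ≡ 1 (mod 4), exponent 1; 113 ≡ 1 (mod 4), exponent 1.
All primes ≡ 3 (mod 4) appear to even exponent (or don't appear), so by the two-squares theorem n IS expressible as a sum of two squares.
Step 3: Build a representation. Group n = k² · m with k = 4 and m = 61 · 113 = 6893 (a product of primes ≡ 1 (mod 4)); a representation of m scales to one of n via (k·x)² + (k·y)² = k²(x² + y²). Each prime p ≡ 1 (mod 4) is itself a sum of two squares; find a² by testing p − a² for a perfect square:
  61: 61 − 1² = 60, 61 − 2² = 57, 61 − 3² = 52, 61 − 4² = 45, 61 − 5² = 36 = 6² ⇒ 61 = 5² + 6².
  113: 113 − 1² = 112, 113 − 2² = 109, 113 − 3² = 104, 113 − 4² = 97, 113 − 5² = 88, 113 − 6² = 77, 113 − 7² = 64 = 8² ⇒ 113 = 7² + 8².
  Combine using the Brahmagupta–Fibonacci identity (a² + b²)(c² + d²) = (ac − bd)² + (ad + bc)² = (ac + bd)² + (ad − bc)²:
  61 · 113 = 6893: from (5² + 6²)(7² + 8²), take (5·7 − 6·8, 5·8 + 6·7) = (35 − 48, 40 + 42) = (-13, 82); dropping signs (only squares matter) gives (13, 82); check 13² + 82² = 169 + 6724 = 6893 ✓.
  Scale by k = 4: (4·13, 4·82) = (52, 328).
Step 4: Order so x ≤ y and verify: 52² + 328² = 2704 + 107584 = 110288 = n. ✓

n = 110288 = 52² + 328² (one valid representation with x ≤ y).


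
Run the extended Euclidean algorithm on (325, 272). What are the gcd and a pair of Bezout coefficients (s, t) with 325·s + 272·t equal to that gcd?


Euclidean algorithm on (325, 272) — divide until remainder is 0:
  325 = 1 · 272 + 53
  272 = 5 · 53 + 7
  53 = 7 · 7 + 4
  7 = 1 · 4 + 3
  4 = 1 · 3 + 1
  3 = 3 · 1 + 0
gcd(325, 272) = 1.
Track Bezout coefficients alongside the remainders: start with r₀ = 325 = a·1 + b·0 (s = 1, t = 0) and r₁ = 272 = a·0 + b·1 (s = 0, t = 1); each new remainder r_{k+1} = r_{k-1} − q_k·r_k inherits s_{k+1} = s_{k-1} − q_k·s_k, t_{k+1} = t_{k-1} − q_k·t_k, so r_k = a·s_k + b·t_k at every step:
  q = 1: r = 53, s = 1 − 1·0 = 1, t = 0 − 1·1 = -1  (check: 325·1 + 272·(-1) = 53)
  q = 5: r = 7, s = 0 − 5·1 = -5, t = 1 − 5·(-1) = 6  (check: 325·(-5) + 272·6 = 7)
  q = 7: r = 4, s = 1 − 7·(-5) = 36, t = -1 − 7·6 = -43  (check: 325·36 + 272·(-43) = 4)
  q = 1: r = 3, s = -5 − 1·36 = -41, t = 6 − 1·(-43) = 49  (check: 325·(-41) + 272·49 = 3)
  q = 1: r = 1, s = 36 − 1·(-41) = 77, t = -43 − 1·49 = -92  (check: 325·77 + 272·(-92) = 1)
The row with r = 1 (the gcd) gives the Bezout coefficients s = 77, t = -92.
Result: 325 · (77) + 272 · (-92) = 1.

gcd(325, 272) = 1; s = 77, t = -92 (check: 325·77 + 272·(-92) = 1).


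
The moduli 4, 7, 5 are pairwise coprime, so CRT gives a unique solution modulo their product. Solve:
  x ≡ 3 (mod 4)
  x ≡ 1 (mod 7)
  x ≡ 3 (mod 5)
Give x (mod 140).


Moduli 4, 7, 5 are pairwise coprime; by CRT there is a unique solution modulo M = 4 · 7 · 5 = 140.
Solve pairwise, accumulating the modulus:
  Start with x ≡ 3 (mod 4).
  Combine with x ≡ 1 (mod 7): since gcd(4, 7) = 1, we get a unique residue mod 28.
    Write x = 3 + 4·t and substitute into x ≡ 1 (mod 7): 4·t ≡ 1 − 3 = -2 (mod 7).
    Reduce coefficients mod 7: 4·t ≡ 5 (mod 7).
    The inverse of 4 mod 7 is 2 (since 4·2 = 8 = 1·7 + 1), so t ≡ 2·5 = 10 ≡ 3 (mod 7).
    Then x = 3 + 4·3 = 15, valid modulo lcm(4, 7) = 28: x ≡ 15 (mod 28).
  Combine with x ≡ 3 (mod 5): since gcd(28, 5) = 1, we get a unique residue mod 140.
    Write x = 15 + 28·t and substitute into x ≡ 3 (mod 5): 28·t ≡ 3 − 15 = -12 (mod 5).
    Reduce coefficients mod 5: 3·t ≡ 3 (mod 5).
    The inverse of 3 mod 5 is 2 (since 3·2 = 6 = 1·5 + 1), so t ≡ 2·3 = 6 ≡ 1 (mod 5).
    Then x = 15 + 28·1 = 43, valid modulo lcm(28, 5) = 140: x ≡ 43 (mod 140).
Verify: 43 mod 4 = 3 ✓, 43 mod 7 = 1 ✓, 43 mod 5 = 3 ✓.

x ≡ 43 (mod 140).


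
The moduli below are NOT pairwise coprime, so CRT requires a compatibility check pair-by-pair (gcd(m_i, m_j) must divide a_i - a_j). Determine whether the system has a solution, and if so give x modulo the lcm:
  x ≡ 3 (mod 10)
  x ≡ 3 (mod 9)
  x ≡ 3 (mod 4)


Moduli 10, 9, 4 are not pairwise coprime, so CRT works modulo lcm(m_i) when all pairwise compatibility conditions hold.
Pairwise compatibility: gcd(m_i, m_j) must divide a_i - a_j for every pair.
Merge one congruence at a time:
  Start: x ≡ 3 (mod 10).
  Combine with x ≡ 3 (mod 9): gcd(10, 9) = 1; 3 - 3 = 0, which IS divisible by 1, so compatible.
    Write x = 3 + 10·t and substitute into x ≡ 3 (mod 9): 10·t ≡ 3 − 3 = 0 (mod 9).
    Reduce coefficients mod 9: 1·t ≡ 0 (mod 9).
    So t ≡ 0 (mod 9).
    Then x = 3 + 10·0 = 3, valid modulo lcm(10, 9) = 90: x ≡ 3 (mod 90).
  Combine with x ≡ 3 (mod 4): gcd(90, 4) = 2; 3 - 3 = 0, which IS divisible by 2, so compatible.
    Write x = 3 + 90·t and substitute into x ≡ 3 (mod 4): 90·t ≡ 3 − 3 = 0 (mod 4).
    Divide the congruence (and modulus) by g = 2: 45·t ≡ 0 (mod 2).
    Reduce coefficients mod 2: 1·t ≡ 0 (mod 2).
    So t ≡ 0 (mod 2).
    Then x = 3 + 90·0 = 3, valid modulo lcm(90, 4) = 180: x ≡ 3 (mod 180).
Verify: 3 mod 10 = 3, 3 mod 9 = 3, 3 mod 4 = 3.

x ≡ 3 (mod 180).


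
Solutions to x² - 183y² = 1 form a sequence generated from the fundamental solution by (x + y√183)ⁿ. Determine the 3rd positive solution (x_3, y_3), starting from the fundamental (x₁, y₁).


Step 1: Find the fundamental solution (x₁, y₁) of x² - 183y² = 1.
  Expand √183 as a continued fraction. a₀ = ⌊√183⌋ = 13; iterate m_{k+1} = d_k·a_k − m_k, d_{k+1} = (183 − m_{k+1}²)/d_k, a_{k+1} = ⌊(a₀ + m_{k+1})/d_{k+1}⌋ (starting m₀ = 0, d₀ = 1), with convergents p_k = a_k·p_{k-1} + p_{k-2}, q_k = a_k·q_{k-1} + q_{k-2} (p₋₁ = 1, q₋₁ = 0):
  k = 0: a₀ = 13; p₀/q₀ = 13/1; p₀² − 183·q₀² = 169 − 183 = -14.
  k = 1: m = 13, d = 14, a = ⌊(13 + 13)/14⌋ = 1; p/q = (1·13 + 1)/(1·1 + 0) = 14/1; p² − 183·q² = 196 − 183 = 13.
  k = 2: m = 1, d = 13, a = ⌊(13 + 1)/13⌋ = 1; p/q = (1·14 + 13)/(1·1 + 1) = 27/2; p² − 183·q² = 729 − 732 = -3.
  k = 3: m = 12, d = 3, a = ⌊(13 + 12)/3⌋ = 8; p/q = (8·27 + 14)/(8·2 + 1) = 230/17; p² − 183·q² = 52900 − 52887 = 13.
  k = 4: m = 12, d = 13, a = ⌊(13 + 12)/13⌋ = 1; p/q = (1·230 + 27)/(1·17 + 2) = 257/19; p² − 183·q² = 66049 − 66063 = -14.
  k = 5: m = 1, d = 14, a = ⌊(13 + 1)/14⌋ = 1; p/q = (1·257 + 230)/(1·19 + 17) = 487/36; p² − 183·q² = 237169 − 237168 = 1.
  The first convergent with p² − 183·q² = 1 gives the fundamental solution (x₁, y₁) = (487, 36).
Step 2: Apply the recurrence (x_{n+1}, y_{n+1}) = (x₁x_n + 183y₁y_n, x₁y_n + y₁x_n) repeatedly.
  From (x_1, y_1) = (487, 36): x_2 = 487·487 + 183·36·36 = 474337; y_2 = 487·36 + 36·487 = 35064.
  From (x_2, y_2) = (474337, 35064): x_3 = 487·474337 + 183·36·35064 = 462003751; y_3 = 487·35064 + 36·474337 = 34152300.
Step 3: Verify x_3² - 183·y_3² = 213447465938070001 - 213447465938070000 = 1 (should be 1). ✓

(x_1, y_1) = (487, 36); (x_3, y_3) = (462003751, 34152300).


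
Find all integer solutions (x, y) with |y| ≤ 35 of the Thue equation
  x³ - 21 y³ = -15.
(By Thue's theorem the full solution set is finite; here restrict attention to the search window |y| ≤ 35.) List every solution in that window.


The equation is x³ - 21y³ = -15. For fixed y, x³ = 21·y³ − 15, so a solution requires the RHS to be a perfect cube.
Strategy: iterate y from -35 to 35, compute RHS = 21·y³ − 15, and check whether it is a (positive or negative) perfect cube.
Check small values of y:
  y = 0: RHS = -15 is not a perfect cube.
  y = 1: RHS = 6 is not a perfect cube.
  y = -1: RHS = -36 is not a perfect cube.
  y = 2: RHS = 153 is not a perfect cube.
  y = -2: RHS = -183 is not a perfect cube.
  y = 3: RHS = 552 is not a perfect cube.
  y = -3: RHS = -582 is not a perfect cube.
Continuing the search up to |y| = 35 finds no solutions either.
No (x, y) in the scanned range satisfies the equation.

No integer solutions with |y| ≤ 35.


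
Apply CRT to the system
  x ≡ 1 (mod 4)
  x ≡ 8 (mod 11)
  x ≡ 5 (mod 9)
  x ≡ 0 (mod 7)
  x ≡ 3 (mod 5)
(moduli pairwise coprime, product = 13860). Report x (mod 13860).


Product of moduli M = 4 · 11 · 9 · 7 · 5 = 13860.
Merge one congruence at a time:
  Start: x ≡ 1 (mod 4).
  Combine with x ≡ 8 (mod 11); new modulus lcm = 44.
    Write x = 1 + 4·t and substitute into x ≡ 8 (mod 11): 4·t ≡ 8 − 1 = 7 (mod 11).
    The inverse of 4 mod 11 is 3 (since 4·3 = 12 = 1·11 + 1), so t ≡ 3·7 = 21 ≡ 10 (mod 11).
    Then x = 1 + 4·10 = 41, valid modulo lcm(4, 11) = 44: x ≡ 41 (mod 44).
  Combine with x ≡ 5 (mod 9); new modulus lcm = 396.
    Write x = 41 + 44·t and substitute into x ≡ 5 (mod 9): 44·t ≡ 5 − 41 = -36 (mod 9).
    Reduce coefficients mod 9: 8·t ≡ 0 (mod 9).
    The inverse of 8 mod 9 is 8 (since 8·8 = 64 = 7·9 + 1), so t ≡ 8·0 = 0 ≡ 0 (mod 9).
    Then x = 41 + 44·0 = 41, valid modulo lcm(44, 9) = 396: x ≡ 41 (mod 396).
  Combine with x ≡ 0 (mod 7); new modulus lcm = 2772.
    Write x = 41 + 396·t and substitute into x ≡ 0 (mod 7): 396·t ≡ 0 − 41 = -41 (mod 7).
    Reduce coefficients mod 7: 4·t ≡ 1 (mod 7).
    The inverse of 4 mod 7 is 2 (since 4·2 = 8 = 1·7 + 1), so t ≡ 2·1 = 2 ≡ 2 (mod 7).
    Then x = 41 + 396·2 = 833, valid modulo lcm(396, 7) = 2772: x ≡ 833 (mod 2772).
  Combine with x ≡ 3 (mod 5); new modulus lcm = 13860.
    Write x = 833 + 2772·t and substitute into x ≡ 3 (mod 5): 2772·t ≡ 3 − 833 = -830 (mod 5).
    Reduce coefficients mod 5: 2·t ≡ 0 (mod 5).
    The inverse of 2 mod 5 is 3 (since 2·3 = 6 = 1·5 + 1), so t ≡ 3·0 = 0 ≡ 0 (mod 5).
    Then x = 833 + 2772·0 = 833, valid modulo lcm(2772, 5) = 13860: x ≡ 833 (mod 13860).
Verify against each original: 833 mod 4 = 1, 833 mod 11 = 8, 833 mod 9 = 5, 833 mod 7 = 0, 833 mod 5 = 3.

x ≡ 833 (mod 13860).


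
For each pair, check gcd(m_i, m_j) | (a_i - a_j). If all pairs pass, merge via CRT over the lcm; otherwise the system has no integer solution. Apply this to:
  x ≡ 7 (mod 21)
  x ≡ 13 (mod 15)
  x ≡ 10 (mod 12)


Moduli 21, 15, 12 are not pairwise coprime, so CRT works modulo lcm(m_i) when all pairwise compatibility conditions hold.
Pairwise compatibility: gcd(m_i, m_j) must divide a_i - a_j for every pair.
Merge one congruence at a time:
  Start: x ≡ 7 (mod 21).
  Combine with x ≡ 13 (mod 15): gcd(21, 15) = 3; 13 - 7 = 6, which IS divisible by 3, so compatible.
    Write x = 7 + 21·t and substitute into x ≡ 13 (mod 15): 21·t ≡ 13 − 7 = 6 (mod 15).
    Divide the congruence (and modulus) by g = 3: 7·t ≡ 2 (mod 5).
    Reduce coefficients mod 5: 2·t ≡ 2 (mod 5).
    The inverse of 2 mod 5 is 3 (since 2·3 = 6 = 1·5 + 1), so t ≡ 3·2 = 6 ≡ 1 (mod 5).
    Then x = 7 + 21·1 = 28, valid modulo lcm(21, 15) = 105: x ≡ 28 (mod 105).
  Combine with x ≡ 10 (mod 12): gcd(105, 12) = 3; 10 - 28 = -18, which IS divisible by 3, so compatible.
    Write x = 28 + 105·t and substitute into x ≡ 10 (mod 12): 105·t ≡ 10 − 28 = -18 (mod 12).
    Divide the congruence (and modulus) by g = 3: 35·t ≡ -6 (mod 4).
    Reduce coefficients mod 4: 3·t ≡ 2 (mod 4).
    The inverse of 3 mod 4 is 3 (since 3·3 = 9 = 2·4 + 1), so t ≡ 3·2 = 6 ≡ 2 (mod 4).
    Then x = 28 + 105·2 = 238, valid modulo lcm(105, 12) = 420: x ≡ 238 (mod 420).
Verify: 238 mod 21 = 7, 238 mod 15 = 13, 238 mod 12 = 10.

x ≡ 238 (mod 420).


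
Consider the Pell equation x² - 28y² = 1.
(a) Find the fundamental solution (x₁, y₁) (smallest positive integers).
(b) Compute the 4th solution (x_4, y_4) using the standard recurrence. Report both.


Step 1: Find the fundamental solution (x₁, y₁) of x² - 28y² = 1.
  Expand √28 as a continued fraction. a₀ = ⌊√28⌋ = 5; iterate m_{k+1} = d_k·a_k − m_k, d_{k+1} = (28 − m_{k+1}²)/d_k, a_{k+1} = ⌊(a₀ + m_{k+1})/d_{k+1}⌋ (starting m₀ = 0, d₀ = 1), with convergents p_k = a_k·p_{k-1} + p_{k-2}, q_k = a_k·q_{k-1} + q_{k-2} (p₋₁ = 1, q₋₁ = 0):
  k = 0: a₀ = 5; p₀/q₀ = 5/1; p₀² − 28·q₀² = 25 − 28 = -3.
  k = 1: m = 5, d = 3, a = ⌊(5 + 5)/3⌋ = 3; p/q = (3·5 + 1)/(3·1 + 0) = 16/3; p² − 28·q² = 256 − 252 = 4.
  k = 2: m = 4, d = 4, a = ⌊(5 + 4)/4⌋ = 2; p/q = (2·16 + 5)/(2·3 + 1) = 37/7; p² − 28·q² = 1369 − 1372 = -3.
  k = 3: m = 4, d = 3, a = ⌊(5 + 4)/3⌋ = 3; p/q = (3·37 + 16)/(3·7 + 3) = 127/24; p² − 28·q² = 16129 − 16128 = 1.
  The first convergent with p² − 28·q² = 1 gives the fundamental solution (x₁, y₁) = (127, 24).
Step 2: Apply the recurrence (x_{n+1}, y_{n+1}) = (x₁x_n + 28y₁y_n, x₁y_n + y₁x_n) repeatedly.
  From (x_1, y_1) = (127, 24): x_2 = 127·127 + 28·24·24 = 32257; y_2 = 127·24 + 24·127 = 6096.
  From (x_2, y_2) = (32257, 6096): x_3 = 127·32257 + 28·24·6096 = 8193151; y_3 = 127·6096 + 24·32257 = 1548360.
  From (x_3, y_3) = (8193151, 1548360): x_4 = 127·8193151 + 28·24·1548360 = 2081028097; y_4 = 127·1548360 + 24·8193151 = 393277344.
Step 3: Verify x_4² - 28·y_4² = 4330677940503441409 - 4330677940503441408 = 1 (should be 1). ✓

(x_1, y_1) = (127, 24); (x_4, y_4) = (2081028097, 393277344).


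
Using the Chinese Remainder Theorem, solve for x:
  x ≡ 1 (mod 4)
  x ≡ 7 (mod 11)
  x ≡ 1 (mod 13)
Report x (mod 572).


Moduli 4, 11, 13 are pairwise coprime; by CRT there is a unique solution modulo M = 4 · 11 · 13 = 572.
Solve pairwise, accumulating the modulus:
  Start with x ≡ 1 (mod 4).
  Combine with x ≡ 7 (mod 11): since gcd(4, 11) = 1, we get a unique residue mod 44.
    Write x = 1 + 4·t and substitute into x ≡ 7 (mod 11): 4·t ≡ 7 − 1 = 6 (mod 11).
    The inverse of 4 mod 11 is 3 (since 4·3 = 12 = 1·11 + 1), so t ≡ 3·6 = 18 ≡ 7 (mod 11).
    Then x = 1 + 4·7 = 29, valid modulo lcm(4, 11) = 44: x ≡ 29 (mod 44).
  Combine with x ≡ 1 (mod 13): since gcd(44, 13) = 1, we get a unique residue mod 572.
    Write x = 29 + 44·t and substitute into x ≡ 1 (mod 13): 44·t ≡ 1 − 29 = -28 (mod 13).
    Reduce coefficients mod 13: 5·t ≡ 11 (mod 13).
    The inverse of 5 mod 13 is 8 (since 5·8 = 40 = 3·13 + 1), so t ≡ 8·11 = 88 ≡ 10 (mod 13).
    Then x = 29 + 44·10 = 469, valid modulo lcm(44, 13) = 572: x ≡ 469 (mod 572).
Verify: 469 mod 4 = 1 ✓, 469 mod 11 = 7 ✓, 469 mod 13 = 1 ✓.

x ≡ 469 (mod 572).


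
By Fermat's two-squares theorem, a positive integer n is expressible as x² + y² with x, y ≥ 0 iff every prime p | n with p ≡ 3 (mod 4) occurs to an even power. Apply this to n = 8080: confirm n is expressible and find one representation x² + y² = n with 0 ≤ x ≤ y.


Step 1: Factor n = 8080 = 2^4 · 5 · 101.
Step 2: Check the mod-4 condition on each prime factor: 2 = 2 (special); 5 ≡ 1 (mod 4), exponent 1; 101 ≡ 1 (mod 4), exponent 1.
All primes ≡ 3 (mod 4) appear to even exponent (or don't appear), so by the two-squares theorem n IS expressible as a sum of two squares.
Step 3: Build a representation. Group n = k² · m with k = 4 and m = 5 · 101 = 505 (a product of primes ≡ 1 (mod 4)); a representation of m scales to one of n via (k·x)² + (k·y)² = k²(x² + y²). Each prime p ≡ 1 (mod 4) is itself a sum of two squares; find a² by testing p − a² for a perfect square:
  5: 5 − 1² = 4 = 2² ⇒ 5 = 1² + 2².
  101: 101 − 1² = 100 = 10² ⇒ 101 = 1² + 10².
  Combine using the Brahmagupta–Fibonacci identity (a² + b²)(c² + d²) = (ac − bd)² + (ad + bc)² = (ac + bd)² + (ad − bc)²:
  5 · 101 = 505: from (1² + 2²)(1² + 10²), take (1·1 − 2·10, 1·10 + 2·1) = (1 − 20, 10 + 2) = (-19, 12); dropping signs (only squares matter) gives (19, 12); check 19² + 12² = 361 + 144 = 505 ✓.
  Scale by k = 4: (4·19, 4·12) = (76, 48).
Step 4: Order so x ≤ y and verify: 48² + 76² = 2304 + 5776 = 8080 = n. ✓

n = 8080 = 48² + 76² (one valid representation with x ≤ y).


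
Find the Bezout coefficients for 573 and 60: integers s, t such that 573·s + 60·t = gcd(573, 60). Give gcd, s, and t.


Euclidean algorithm on (573, 60) — divide until remainder is 0:
  573 = 9 · 60 + 33
  60 = 1 · 33 + 27
  33 = 1 · 27 + 6
  27 = 4 · 6 + 3
  6 = 2 · 3 + 0
gcd(573, 60) = 3.
Track Bezout coefficients alongside the remainders: start with r₀ = 573 = a·1 + b·0 (s = 1, t = 0) and r₁ = 60 = a·0 + b·1 (s = 0, t = 1); each new remainder r_{k+1} = r_{k-1} − q_k·r_k inherits s_{k+1} = s_{k-1} − q_k·s_k, t_{k+1} = t_{k-1} − q_k·t_k, so r_k = a·s_k + b·t_k at every step:
  q = 9: r = 33, s = 1 − 9·0 = 1, t = 0 − 9·1 = -9  (check: 573·1 + 60·(-9) = 33)
  q = 1: r = 27, s = 0 − 1·1 = -1, t = 1 − 1·(-9) = 10  (check: 573·(-1) + 60·10 = 27)
  q = 1: r = 6, s = 1 − 1·(-1) = 2, t = -9 − 1·10 = -19  (check: 573·2 + 60·(-19) = 6)
  q = 4: r = 3, s = -1 − 4·2 = -9, t = 10 − 4·(-19) = 86  (check: 573·(-9) + 60·86 = 3)
The row with r = 3 (the gcd) gives the Bezout coefficients s = -9, t = 86.
Result: 573 · (-9) + 60 · (86) = 3.

gcd(573, 60) = 3; s = -9, t = 86 (check: 573·(-9) + 60·86 = 3).


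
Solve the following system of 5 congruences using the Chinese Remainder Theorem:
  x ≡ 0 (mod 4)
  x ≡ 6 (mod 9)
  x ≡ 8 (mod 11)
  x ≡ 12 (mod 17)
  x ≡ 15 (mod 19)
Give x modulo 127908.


Product of moduli M = 4 · 9 · 11 · 17 · 19 = 127908.
Merge one congruence at a time:
  Start: x ≡ 0 (mod 4).
  Combine with x ≡ 6 (mod 9); new modulus lcm = 36.
    Write x = 0 + 4·t and substitute into x ≡ 6 (mod 9): 4·t ≡ 6 − 0 = 6 (mod 9).
    The inverse of 4 mod 9 is 7 (since 4·7 = 28 = 3·9 + 1), so t ≡ 7·6 = 42 ≡ 6 (mod 9).
    Then x = 0 + 4·6 = 24, valid modulo lcm(4, 9) = 36: x ≡ 24 (mod 36).
  Combine with x ≡ 8 (mod 11); new modulus lcm = 396.
    Write x = 24 + 36·t and substitute into x ≡ 8 (mod 11): 36·t ≡ 8 − 24 = -16 (mod 11).
    Reduce coefficients mod 11: 3·t ≡ 6 (mod 11).
    The inverse of 3 mod 11 is 4 (since 3·4 = 12 = 1·11 + 1), so t ≡ 4·6 = 24 ≡ 2 (mod 11).
    Then x = 24 + 36·2 = 96, valid modulo lcm(36, 11) = 396: x ≡ 96 (mod 396).
  Combine with x ≡ 12 (mod 17); new modulus lcm = 6732.
    Write x = 96 + 396·t and substitute into x ≡ 12 (mod 17): 396·t ≡ 12 − 96 = -84 (mod 17).
    Reduce coefficients mod 17: 5·t ≡ 1 (mod 17).
    The inverse of 5 mod 17 is 7 (since 5·7 = 35 = 2·17 + 1), so t ≡ 7·1 = 7 ≡ 7 (mod 17).
    Then x = 96 + 396·7 = 2868, valid modulo lcm(396, 17) = 6732: x ≡ 2868 (mod 6732).
  Combine with x ≡ 15 (mod 19); new modulus lcm = 127908.
    Write x = 2868 + 6732·t and substitute into x ≡ 15 (mod 19): 6732·t ≡ 15 − 2868 = -2853 (mod 19).
    Reduce coefficients mod 19: 6·t ≡ 16 (mod 19).
    The inverse of 6 mod 19 is 16 (since 6·16 = 96 = 5·19 + 1), so t ≡ 16·16 = 256 ≡ 9 (mod 19).
    Then x = 2868 + 6732·9 = 63456, valid modulo lcm(6732, 19) = 127908: x ≡ 63456 (mod 127908).
Verify against each original: 63456 mod 4 = 0, 63456 mod 9 = 6, 63456 mod 11 = 8, 63456 mod 17 = 12, 63456 mod 19 = 15.

x ≡ 63456 (mod 127908).


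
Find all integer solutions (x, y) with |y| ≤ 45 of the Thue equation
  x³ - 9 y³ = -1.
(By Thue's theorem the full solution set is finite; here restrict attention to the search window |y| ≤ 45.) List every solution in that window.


The equation is x³ - 9y³ = -1. For fixed y, x³ = 9·y³ − 1, so a solution requires the RHS to be a perfect cube.
Strategy: iterate y from -45 to 45, compute RHS = 9·y³ − 1, and check whether it is a (positive or negative) perfect cube.
Check small values of y:
  y = 0: RHS = -1 = (-1)³ ⇒ x = -1 works.
  y = 1: RHS = 8 = (2)³ ⇒ x = 2 works.
  y = -1: RHS = -10 is not a perfect cube.
  y = 2: RHS = 71 is not a perfect cube.
  y = -2: RHS = -73 is not a perfect cube.
  y = 3: RHS = 242 is not a perfect cube.
  y = -3: RHS = -244 is not a perfect cube.
Continuing the search up to |y| = 45 finds no further solutions beyond those listed.
Collected solutions: (-1, 0), (2, 1).

Solutions (with |y| ≤ 45): (-1, 0), (2, 1).


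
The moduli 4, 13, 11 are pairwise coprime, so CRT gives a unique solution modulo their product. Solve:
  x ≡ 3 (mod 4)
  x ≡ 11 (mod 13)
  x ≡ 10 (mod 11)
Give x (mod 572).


Moduli 4, 13, 11 are pairwise coprime; by CRT there is a unique solution modulo M = 4 · 13 · 11 = 572.
Solve pairwise, accumulating the modulus:
  Start with x ≡ 3 (mod 4).
  Combine with x ≡ 11 (mod 13): since gcd(4, 13) = 1, we get a unique residue mod 52.
    Write x = 3 + 4·t and substitute into x ≡ 11 (mod 13): 4·t ≡ 11 − 3 = 8 (mod 13).
    The inverse of 4 mod 13 is 10 (since 4·10 = 40 = 3·13 + 1), so t ≡ 10·8 = 80 ≡ 2 (mod 13).
    Then x = 3 + 4·2 = 11, valid modulo lcm(4, 13) = 52: x ≡ 11 (mod 52).
  Combine with x ≡ 10 (mod 11): since gcd(52, 11) = 1, we get a unique residue mod 572.
    Write x = 11 + 52·t and substitute into x ≡ 10 (mod 11): 52·t ≡ 10 − 11 = -1 (mod 11).
    Reduce coefficients mod 11: 8·t ≡ 10 (mod 11).
    The inverse of 8 mod 11 is 7 (since 8·7 = 56 = 5·11 + 1), so t ≡ 7·10 = 70 ≡ 4 (mod 11).
    Then x = 11 + 52·4 = 219, valid modulo lcm(52, 11) = 572: x ≡ 219 (mod 572).
Verify: 219 mod 4 = 3 ✓, 219 mod 13 = 11 ✓, 219 mod 11 = 10 ✓.

x ≡ 219 (mod 572).


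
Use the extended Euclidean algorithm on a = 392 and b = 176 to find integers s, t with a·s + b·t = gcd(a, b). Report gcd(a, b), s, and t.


Euclidean algorithm on (392, 176) — divide until remainder is 0:
  392 = 2 · 176 + 40
  176 = 4 · 40 + 16
  40 = 2 · 16 + 8
  16 = 2 · 8 + 0
gcd(392, 176) = 8.
Track Bezout coefficients alongside the remainders: start with r₀ = 392 = a·1 + b·0 (s = 1, t = 0) and r₁ = 176 = a·0 + b·1 (s = 0, t = 1); each new remainder r_{k+1} = r_{k-1} − q_k·r_k inherits s_{k+1} = s_{k-1} − q_k·s_k, t_{k+1} = t_{k-1} − q_k·t_k, so r_k = a·s_k + b·t_k at every step:
  q = 2: r = 40, s = 1 − 2·0 = 1, t = 0 − 2·1 = -2  (check: 392·1 + 176·(-2) = 40)
  q = 4: r = 16, s = 0 − 4·1 = -4, t = 1 − 4·(-2) = 9  (check: 392·(-4) + 176·9 = 16)
  q = 2: r = 8, s = 1 − 2·(-4) = 9, t = -2 − 2·9 = -20  (check: 392·9 + 176·(-20) = 8)
The row with r = 8 (the gcd) gives the Bezout coefficients s = 9, t = -20.
Result: 392 · (9) + 176 · (-20) = 8.

gcd(392, 176) = 8; s = 9, t = -20 (check: 392·9 + 176·(-20) = 8).


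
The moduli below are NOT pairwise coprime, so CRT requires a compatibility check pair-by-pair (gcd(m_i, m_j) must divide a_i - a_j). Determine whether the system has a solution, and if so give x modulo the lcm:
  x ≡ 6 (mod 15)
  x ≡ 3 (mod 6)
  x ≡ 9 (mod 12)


Moduli 15, 6, 12 are not pairwise coprime, so CRT works modulo lcm(m_i) when all pairwise compatibility conditions hold.
Pairwise compatibility: gcd(m_i, m_j) must divide a_i - a_j for every pair.
Merge one congruence at a time:
  Start: x ≡ 6 (mod 15).
  Combine with x ≡ 3 (mod 6): gcd(15, 6) = 3; 3 - 6 = -3, which IS divisible by 3, so compatible.
    Write x = 6 + 15·t and substitute into x ≡ 3 (mod 6): 15·t ≡ 3 − 6 = -3 (mod 6).
    Divide the congruence (and modulus) by g = 3: 5·t ≡ -1 (mod 2).
    Reduce coefficients mod 2: 1·t ≡ 1 (mod 2).
    So t ≡ 1 (mod 2).
    Then x = 6 + 15·1 = 21, valid modulo lcm(15, 6) = 30: x ≡ 21 (mod 30).
  Combine with x ≡ 9 (mod 12): gcd(30, 12) = 6; 9 - 21 = -12, which IS divisible by 6, so compatible.
    Write x = 21 + 30·t and substitute into x ≡ 9 (mod 12): 30·t ≡ 9 − 21 = -12 (mod 12).
    Divide the congruence (and modulus) by g = 6: 5·t ≡ -2 (mod 2).
    Reduce coefficients mod 2: 1·t ≡ 0 (mod 2).
    So t ≡ 0 (mod 2).
    Then x = 21 + 30·0 = 21, valid modulo lcm(30, 12) = 60: x ≡ 21 (mod 60).
Verify: 21 mod 15 = 6, 21 mod 6 = 3, 21 mod 12 = 9.

x ≡ 21 (mod 60).


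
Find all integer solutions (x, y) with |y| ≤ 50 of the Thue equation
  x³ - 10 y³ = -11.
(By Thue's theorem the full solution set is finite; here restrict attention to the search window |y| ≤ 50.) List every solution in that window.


The equation is x³ - 10y³ = -11. For fixed y, x³ = 10·y³ − 11, so a solution requires the RHS to be a perfect cube.
Strategy: iterate y from -50 to 50, compute RHS = 10·y³ − 11, and check whether it is a (positive or negative) perfect cube.
Check small values of y:
  y = 0: RHS = -11 is not a perfect cube.
  y = 1: RHS = -1 = (-1)³ ⇒ x = -1 works.
  y = -1: RHS = -21 is not a perfect cube.
  y = 2: RHS = 69 is not a perfect cube.
  y = -2: RHS = -91 is not a perfect cube.
  y = 3: RHS = 259 is not a perfect cube.
  y = -3: RHS = -281 is not a perfect cube.
Continuing the search up to |y| = 50 finds no further solutions beyond those listed.
Collected solutions: (-1, 1).

Solutions (with |y| ≤ 50): (-1, 1).


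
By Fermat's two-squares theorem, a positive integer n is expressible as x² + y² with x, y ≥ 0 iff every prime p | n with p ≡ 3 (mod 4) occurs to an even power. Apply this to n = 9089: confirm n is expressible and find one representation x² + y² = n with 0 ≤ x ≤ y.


Step 1: Factor n = 9089 = 61 · 149.
Step 2: Check the mod-4 condition on each prime factor: 61 ≡ 1 (mod 4), exponent 1; 149 ≡ 1 (mod 4), exponent 1.
All primes ≡ 3 (mod 4) appear to even exponent (or don't appear), so by the two-squares theorem n IS expressible as a sum of two squares.
Step 3: Build a representation. Here n = 61 · 149 is a product of primes ≡ 1 (mod 4). Each prime p ≡ 1 (mod 4) is itself a sum of two squares; find a² by testing p − a² for a perfect square:
  61: 61 − 1² = 60, 61 − 2² = 57, 61 − 3² = 52, 61 − 4² = 45, 61 − 5² = 36 = 6² ⇒ 61 = 5² + 6².
  149: 149 − 1² = 148, 149 − 2² = 145, 149 − 3² = 140, 149 − 4² = 133, 149 − 5² = 124, 149 − 6² = 113, 149 − 7² = 100 = 10² ⇒ 149 = 7² + 10².
  Combine using the Brahmagupta–Fibonacci identity (a² + b²)(c² + d²) = (ac − bd)² + (ad + bc)² = (ac + bd)² + (ad − bc)²:
  61 · 149 = 9089: from (5² + 6²)(7² + 10²), take (5·7 − 6·10, 5·10 + 6·7) = (35 − 60, 50 + 42) = (-25, 92); dropping signs (only squares matter) gives (25, 92); check 25² + 92² = 625 + 8464 = 9089 ✓.
Step 4: Order so x ≤ y and verify: 25² + 92² = 625 + 8464 = 9089 = n. ✓

n = 9089 = 25² + 92² (one valid representation with x ≤ y).


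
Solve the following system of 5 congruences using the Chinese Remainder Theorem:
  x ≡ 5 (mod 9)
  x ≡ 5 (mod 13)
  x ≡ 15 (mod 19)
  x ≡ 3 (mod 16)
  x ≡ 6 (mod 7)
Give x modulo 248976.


Product of moduli M = 9 · 13 · 19 · 16 · 7 = 248976.
Merge one congruence at a time:
  Start: x ≡ 5 (mod 9).
  Combine with x ≡ 5 (mod 13); new modulus lcm = 117.
    Write x = 5 + 9·t and substitute into x ≡ 5 (mod 13): 9·t ≡ 5 − 5 = 0 (mod 13).
    The inverse of 9 mod 13 is 3 (since 9·3 = 27 = 2·13 + 1), so t ≡ 3·0 = 0 ≡ 0 (mod 13).
    Then x = 5 + 9·0 = 5, valid modulo lcm(9, 13) = 117: x ≡ 5 (mod 117).
  Combine with x ≡ 15 (mod 19); new modulus lcm = 2223.
    Write x = 5 + 117·t and substitute into x ≡ 15 (mod 19): 117·t ≡ 15 − 5 = 10 (mod 19).
    Reduce coefficients mod 19: 3·t ≡ 10 (mod 19).
    The inverse of 3 mod 19 is 13 (since 3·13 = 39 = 2·19 + 1), so t ≡ 13·10 = 130 ≡ 16 (mod 19).
    Then x = 5 + 117·16 = 1877, valid modulo lcm(117, 19) = 2223: x ≡ 1877 (mod 2223).
  Combine with x ≡ 3 (mod 16); new modulus lcm = 35568.
    Write x = 1877 + 2223·t and substitute into x ≡ 3 (mod 16): 2223·t ≡ 3 − 1877 = -1874 (mod 16).
    Reduce coefficients mod 16: 15·t ≡ 14 (mod 16).
    The inverse of 15 mod 16 is 15 (since 15·15 = 225 = 14·16 + 1), so t ≡ 15·14 = 210 ≡ 2 (mod 16).
    Then x = 1877 + 2223·2 = 6323, valid modulo lcm(2223, 16) = 35568: x ≡ 6323 (mod 35568).
  Combine with x ≡ 6 (mod 7); new modulus lcm = 248976.
    Write x = 6323 + 35568·t and substitute into x ≡ 6 (mod 7): 35568·t ≡ 6 − 6323 = -6317 (mod 7).
    Reduce coefficients mod 7: 1·t ≡ 4 (mod 7).
    So t ≡ 4 (mod 7).
    Then x = 6323 + 35568·4 = 148595, valid modulo lcm(35568, 7) = 248976: x ≡ 148595 (mod 248976).
Verify against each original: 148595 mod 9 = 5, 148595 mod 13 = 5, 148595 mod 19 = 15, 148595 mod 16 = 3, 148595 mod 7 = 6.

x ≡ 148595 (mod 248976).


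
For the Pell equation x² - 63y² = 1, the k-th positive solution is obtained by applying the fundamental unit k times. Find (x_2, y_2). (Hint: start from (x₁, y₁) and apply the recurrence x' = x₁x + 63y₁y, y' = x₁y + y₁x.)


Step 1: Find the fundamental solution (x₁, y₁) of x² - 63y² = 1.
  Expand √63 as a continued fraction. a₀ = ⌊√63⌋ = 7; iterate m_{k+1} = d_k·a_k − m_k, d_{k+1} = (63 − m_{k+1}²)/d_k, a_{k+1} = ⌊(a₀ + m_{k+1})/d_{k+1}⌋ (starting m₀ = 0, d₀ = 1), with convergents p_k = a_k·p_{k-1} + p_{k-2}, q_k = a_k·q_{k-1} + q_{k-2} (p₋₁ = 1, q₋₁ = 0):
  k = 0: a₀ = 7; p₀/q₀ = 7/1; p₀² − 63·q₀² = 49 − 63 = -14.
  k = 1: m = 7, d = 14, a = ⌊(7 + 7)/14⌋ = 1; p/q = (1·7 + 1)/(1·1 + 0) = 8/1; p² − 63·q² = 64 − 63 = 1.
  The first convergent with p² − 63·q² = 1 gives the fundamental solution (x₁, y₁) = (8, 1).
Step 2: Apply the recurrence (x_{n+1}, y_{n+1}) = (x₁x_n + 63y₁y_n, x₁y_n + y₁x_n) repeatedly.
  From (x_1, y_1) = (8, 1): x_2 = 8·8 + 63·1·1 = 127; y_2 = 8·1 + 1·8 = 16.
Step 3: Verify x_2² - 63·y_2² = 16129 - 16128 = 1 (should be 1). ✓

(x_1, y_1) = (8, 1); (x_2, y_2) = (127, 16).


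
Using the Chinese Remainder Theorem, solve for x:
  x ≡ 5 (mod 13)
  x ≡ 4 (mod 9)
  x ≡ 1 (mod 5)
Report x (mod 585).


Moduli 13, 9, 5 are pairwise coprime; by CRT there is a unique solution modulo M = 13 · 9 · 5 = 585.
Solve pairwise, accumulating the modulus:
  Start with x ≡ 5 (mod 13).
  Combine with x ≡ 4 (mod 9): since gcd(13, 9) = 1, we get a unique residue mod 117.
    Write x = 5 + 13·t and substitute into x ≡ 4 (mod 9): 13·t ≡ 4 − 5 = -1 (mod 9).
    Reduce coefficients mod 9: 4·t ≡ 8 (mod 9).
    The inverse of 4 mod 9 is 7 (since 4·7 = 28 = 3·9 + 1), so t ≡ 7·8 = 56 ≡ 2 (mod 9).
    Then x = 5 + 13·2 = 31, valid modulo lcm(13, 9) = 117: x ≡ 31 (mod 117).
  Combine with x ≡ 1 (mod 5): since gcd(117, 5) = 1, we get a unique residue mod 585.
    Write x = 31 + 117·t and substitute into x ≡ 1 (mod 5): 117·t ≡ 1 − 31 = -30 (mod 5).
    Reduce coefficients mod 5: 2·t ≡ 0 (mod 5).
    The inverse of 2 mod 5 is 3 (since 2·3 = 6 = 1·5 + 1), so t ≡ 3·0 = 0 ≡ 0 (mod 5).
    Then x = 31 + 117·0 = 31, valid modulo lcm(117, 5) = 585: x ≡ 31 (mod 585).
Verify: 31 mod 13 = 5 ✓, 31 mod 9 = 4 ✓, 31 mod 5 = 1 ✓.

x ≡ 31 (mod 585).


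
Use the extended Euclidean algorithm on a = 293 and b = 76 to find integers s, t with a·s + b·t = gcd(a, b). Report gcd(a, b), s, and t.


Euclidean algorithm on (293, 76) — divide until remainder is 0:
  293 = 3 · 76 + 65
  76 = 1 · 65 + 11
  65 = 5 · 11 + 10
  11 = 1 · 10 + 1
  10 = 10 · 1 + 0
gcd(293, 76) = 1.
Track Bezout coefficients alongside the remainders: start with r₀ = 293 = a·1 + b·0 (s = 1, t = 0) and r₁ = 76 = a·0 + b·1 (s = 0, t = 1); each new remainder r_{k+1} = r_{k-1} − q_k·r_k inherits s_{k+1} = s_{k-1} − q_k·s_k, t_{k+1} = t_{k-1} − q_k·t_k, so r_k = a·s_k + b·t_k at every step:
  q = 3: r = 65, s = 1 − 3·0 = 1, t = 0 − 3·1 = -3  (check: 293·1 + 76·(-3) = 65)
  q = 1: r = 11, s = 0 − 1·1 = -1, t = 1 − 1·(-3) = 4  (check: 293·(-1) + 76·4 = 11)
  q = 5: r = 10, s = 1 − 5·(-1) = 6, t = -3 − 5·4 = -23  (check: 293·6 + 76·(-23) = 10)
  q = 1: r = 1, s = -1 − 1·6 = -7, t = 4 − 1·(-23) = 27  (check: 293·(-7) + 76·27 = 1)
The row with r = 1 (the gcd) gives the Bezout coefficients s = -7, t = 27.
Result: 293 · (-7) + 76 · (27) = 1.

gcd(293, 76) = 1; s = -7, t = 27 (check: 293·(-7) + 76·27 = 1).


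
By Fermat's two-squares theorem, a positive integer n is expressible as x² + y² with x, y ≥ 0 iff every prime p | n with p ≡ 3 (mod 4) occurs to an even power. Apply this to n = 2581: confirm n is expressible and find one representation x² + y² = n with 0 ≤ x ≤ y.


Step 1: Factor n = 2581 = 29 · 89.
Step 2: Check the mod-4 condition on each prime factor: 29 ≡ 1 (mod 4), exponent 1; 89 ≡ 1 (mod 4), exponent 1.
All primes ≡ 3 (mod 4) appear to even exponent (or don't appear), so by the two-squares theorem n IS expressible as a sum of two squares.
Step 3: Build a representation. Here n = 29 · 89 is a product of primes ≡ 1 (mod 4). Each prime p ≡ 1 (mod 4) is itself a sum of two squares; find a² by testing p − a² for a perfect square:
  29: 29 − 1² = 28, 29 − 2² = 25 = 5² ⇒ 29 = 2² + 5².
  89: 89 − 1² = 88, 89 − 2² = 85, 89 − 3² = 80, 89 − 4² = 73, 89 − 5² = 64 = 8² ⇒ 89 = 5² + 8².
  Combine using the Brahmagupta–Fibonacci identity (a² + b²)(c² + d²) = (ac − bd)² + (ad + bc)² = (ac + bd)² + (ad − bc)²:
  29 · 89 = 2581: from (2² + 5²)(5² + 8²), take (2·5 − 5·8, 2·8 + 5·5) = (10 − 40, 16 + 25) = (-30, 41); dropping signs (only squares matter) gives (30, 41); check 30² + 41² = 900 + 1681 = 2581 ✓.
Step 4: Order so x ≤ y and verify: 30² + 41² = 900 + 1681 = 2581 = n. ✓

n = 2581 = 30² + 41² (one valid representation with x ≤ y).


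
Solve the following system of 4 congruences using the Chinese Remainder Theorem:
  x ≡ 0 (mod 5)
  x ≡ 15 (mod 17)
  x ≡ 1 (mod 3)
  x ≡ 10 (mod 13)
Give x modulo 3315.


Product of moduli M = 5 · 17 · 3 · 13 = 3315.
Merge one congruence at a time:
  Start: x ≡ 0 (mod 5).
  Combine with x ≡ 15 (mod 17); new modulus lcm = 85.
    Write x = 0 + 5·t and substitute into x ≡ 15 (mod 17): 5·t ≡ 15 − 0 = 15 (mod 17).
    The inverse of 5 mod 17 is 7 (since 5·7 = 35 = 2·17 + 1), so t ≡ 7·15 = 105 ≡ 3 (mod 17).
    Then x = 0 + 5·3 = 15, valid modulo lcm(5, 17) = 85: x ≡ 15 (mod 85).
  Combine with x ≡ 1 (mod 3); new modulus lcm = 255.
    Write x = 15 + 85·t and substitute into x ≡ 1 (mod 3): 85·t ≡ 1 − 15 = -14 (mod 3).
    Reduce coefficients mod 3: 1·t ≡ 1 (mod 3).
    So t ≡ 1 (mod 3).
    Then x = 15 + 85·1 = 100, valid modulo lcm(85, 3) = 255: x ≡ 100 (mod 255).
  Combine with x ≡ 10 (mod 13); new modulus lcm = 3315.
    Write x = 100 + 255·t and substitute into x ≡ 10 (mod 13): 255·t ≡ 10 − 100 = -90 (mod 13).
    Reduce coefficients mod 13: 8·t ≡ 1 (mod 13).
    The inverse of 8 mod 13 is 5 (since 8·5 = 40 = 3·13 + 1), so t ≡ 5·1 = 5 ≡ 5 (mod 13).
    Then x = 100 + 255·5 = 1375, valid modulo lcm(255, 13) = 3315: x ≡ 1375 (mod 3315).
Verify against each original: 1375 mod 5 = 0, 1375 mod 17 = 15, 1375 mod 3 = 1, 1375 mod 13 = 10.

x ≡ 1375 (mod 3315).


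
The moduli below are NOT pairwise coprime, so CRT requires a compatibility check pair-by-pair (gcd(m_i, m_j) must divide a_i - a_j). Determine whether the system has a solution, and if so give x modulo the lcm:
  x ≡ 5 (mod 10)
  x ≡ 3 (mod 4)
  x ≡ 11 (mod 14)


Moduli 10, 4, 14 are not pairwise coprime, so CRT works modulo lcm(m_i) when all pairwise compatibility conditions hold.
Pairwise compatibility: gcd(m_i, m_j) must divide a_i - a_j for every pair.
Merge one congruence at a time:
  Start: x ≡ 5 (mod 10).
  Combine with x ≡ 3 (mod 4): gcd(10, 4) = 2; 3 - 5 = -2, which IS divisible by 2, so compatible.
    Write x = 5 + 10·t and substitute into x ≡ 3 (mod 4): 10·t ≡ 3 − 5 = -2 (mod 4).
    Divide the congruence (and modulus) by g = 2: 5·t ≡ -1 (mod 2).
    Reduce coefficients mod 2: 1·t ≡ 1 (mod 2).
    So t ≡ 1 (mod 2).
    Then x = 5 + 10·1 = 15, valid modulo lcm(10, 4) = 20: x ≡ 15 (mod 20).
  Combine with x ≡ 11 (mod 14): gcd(20, 14) = 2; 11 - 15 = -4, which IS divisible by 2, so compatible.
    Write x = 15 + 20·t and substitute into x ≡ 11 (mod 14): 20·t ≡ 11 − 15 = -4 (mod 14).
    Divide the congruence (and modulus) by g = 2: 10·t ≡ -2 (mod 7).
    Reduce coefficients mod 7: 3·t ≡ 5 (mod 7).
    The inverse of 3 mod 7 is 5 (since 3·5 = 15 = 2·7 + 1), so t ≡ 5·5 = 25 ≡ 4 (mod 7).
    Then x = 15 + 20·4 = 95, valid modulo lcm(20, 14) = 140: x ≡ 95 (mod 140).
Verify: 95 mod 10 = 5, 95 mod 4 = 3, 95 mod 14 = 11.

x ≡ 95 (mod 140).
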